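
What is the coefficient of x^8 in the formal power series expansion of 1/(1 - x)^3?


The expansion 1/(1 - x)^r = sum_{k>=0} C(k + r - 1, r - 1) x^k follows from the multiset / negative-binomial theorem (or from repeated differentiation of the geometric series).
For r = 3 and k = 8:
C(10, 2) = 3628800 / (2 * 40320) = 45.

45


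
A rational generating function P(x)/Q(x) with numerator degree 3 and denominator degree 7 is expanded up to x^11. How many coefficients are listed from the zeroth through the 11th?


Expanding up to x^11 gives the coefficients for x^0, x^1, ..., x^11.
That is 11 + 1 = 12 coefficients in total.

12


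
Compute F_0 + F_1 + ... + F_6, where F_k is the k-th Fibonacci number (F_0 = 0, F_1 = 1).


Use the identity sum_{k=0}^{N} F_k = F_{N+2} - 1 (which follows from F_{k+2} - F_{k+1} = F_k). Then
sum_{k=0}^{6} F_k = (F_{8} - 1) - (F_{1} - 1) = F_{8} - F_{1}.
Computing: F_{8} = 21, F_{1} = 1, so
Sum = 21 - 1 = 20.

20


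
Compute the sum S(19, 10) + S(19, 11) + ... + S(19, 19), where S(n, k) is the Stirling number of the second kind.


By definition, S(n, k) counts partitions of an n-set into exactly k nonempty blocks.
Computing row n = 19 for k = 10..19:
S(19, k): 477297033785, 129413217791, 23466951300, 2892439160, 243577530, 13916778, 527136, 12597, 171, 1
Sum = 633327676249.

633327676249


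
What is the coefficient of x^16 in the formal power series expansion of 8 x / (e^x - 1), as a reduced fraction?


The exponential generating function for Bernoulli numbers is
x / (e^x - 1) = sum_{k>=0} B_k x^k / k!.
So the coefficient of x^16 in 8 x / (e^x - 1) is 8 B_16 / 16!.
Computing: B_16 = -3617/510, 16! = 20922789888000, giving
8 * -3617/510 / 20922789888000 = -3617/1333827855360000.

-3617/1333827855360000


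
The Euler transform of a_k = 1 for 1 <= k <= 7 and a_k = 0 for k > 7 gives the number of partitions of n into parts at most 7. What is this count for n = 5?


Partitions of 5 into parts at most 7:
Using generating function (1-x)^(-1)(1-x^2)^(-1)...(1-x^7)^(-1),
the coefficient of x^5 = 7

7


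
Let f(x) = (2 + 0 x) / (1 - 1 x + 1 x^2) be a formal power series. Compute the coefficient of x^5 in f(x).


Write f(x) = sum_{k>=0} a_k x^k. Multiplying both sides by 1 - 1 x + 1 x^2 gives
(1 - 1 x + 1 x^2) sum_{k>=0} a_k x^k = 2 + 0 x.
Matching coefficients:
 x^0: a_0 = 2
 x^1: a_1 - 1 a_0 = 0  =>  a_1 = 1*2 + 0 = 2
 x^k (k >= 2): a_k = 1 a_{k-1} - 1 a_{k-2}.
Iterating: a_2 = 0, a_3 = -2, a_4 = -2, a_5 = 0.
So the coefficient of x^5 is 0.

0


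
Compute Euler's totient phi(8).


phi(n) counts integers in [1, n] coprime to n. Using the multiplicative formula phi(n) = n * prod_{p | n} (1 - 1/p):
8 = 2^3, so
phi(8) = 8 * (1 - 1/2) = 4.

4


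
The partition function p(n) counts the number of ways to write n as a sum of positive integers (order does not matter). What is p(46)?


Using the generating function prod_{k>=1} 1/(1-x^k), we compute p(46).
By dynamic programming over parts 1 through 46:
p(46) = 105558

105558


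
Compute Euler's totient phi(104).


phi(n) counts integers in [1, n] coprime to n. Using the multiplicative formula phi(n) = n * prod_{p | n} (1 - 1/p):
104 = 2^3 * 13, so
phi(104) = 104 * (1 - 1/2) * (1 - 1/13) = 48.

48


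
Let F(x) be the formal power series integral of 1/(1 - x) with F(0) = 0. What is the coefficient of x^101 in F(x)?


1/(1 - x) = sum_{k>=0} x^k. Integrating termwise and using F(0) = 0 gives
F(x) = sum_{k>=0} x^(k+1) / (k+1) = sum_{m>=1} x^m / m = -ln(1 - x).
So the coefficient of x^101 is 1/101 = 1/101.

1/101


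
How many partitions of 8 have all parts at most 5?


Using the generating function (1-x)^(-1)(1-x^2)^(-1)...(1-x^5)^(-1),
the coefficient of x^8 counts these restricted partitions.
Result = 18

18


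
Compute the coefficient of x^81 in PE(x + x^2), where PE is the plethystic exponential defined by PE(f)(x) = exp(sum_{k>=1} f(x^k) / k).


With f(x) = x + x^2, the exponent is sum_{k>=1} (x^k + x^(2k)) / k = -ln(1 - x) - ln(1 - x^2). Exponentiating:
PE(x + x^2) = 1 / ((1 - x)(1 - x^2)).
This is the generating function for partitions of n into parts of size 1 or 2. The number of 2's can be any j in 0..40, and the rest are 1's, so
[x^81] = floor(81/2) + 1 = 41.

41


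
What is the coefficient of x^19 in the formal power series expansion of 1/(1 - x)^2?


The negative binomial / multiset identity is
1/(1 - x)^r = sum_{k>=0} C(k + r - 1, r - 1) x^k.
Here r = 2 and k = 19, so the coefficient is
C(19 + 1, 1) = C(20, 1)
= 20

20


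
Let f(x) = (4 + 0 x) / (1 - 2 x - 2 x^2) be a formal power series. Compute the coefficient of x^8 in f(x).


Write f(x) = sum_{k>=0} a_k x^k. Multiplying both sides by 1 - 2 x - 2 x^2 gives
(1 - 2 x - 2 x^2) sum_{k>=0} a_k x^k = 4 + 0 x.
Matching coefficients:
 x^0: a_0 = 4
 x^1: a_1 - 2 a_0 = 0  =>  a_1 = 2*4 + 0 = 8
 x^k (k >= 2): a_k = 2 a_{k-1} + 2 a_{k-2}.
Iterating: a_2 = 24, a_3 = 64, a_4 = 176, a_5 = 480, a_6 = 1312, a_7 = 3584, a_8 = 9792.
So the coefficient of x^8 is 9792.

9792


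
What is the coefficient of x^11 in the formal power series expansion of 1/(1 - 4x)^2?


The general identity 1/(1 - c x)^r = sum_{k>=0} c^k C(k + r - 1, r - 1) x^k follows by substituting y = c x into 1/(1 - y)^r = sum_{k>=0} C(k + r - 1, r - 1) y^k.
For c = 4, r = 2, k = 11:
4^11 * C(12, 1) = 4194304 * 12 = 50331648.

50331648


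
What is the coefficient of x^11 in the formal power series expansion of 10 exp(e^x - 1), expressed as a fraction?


exp(e^x - 1) is the exponential generating function for the Bell numbers Bell_k: exp(e^x - 1) = sum_{k>=0} Bell_k x^k / k!.
So the coefficient of x^11 in 10 exp(e^x - 1) is 10 Bell_11 / 11!.
Computing: Bell_11 = 678570 and 11! = 39916800, giving
10 * 678570/39916800 = 22619/133056.

22619/133056


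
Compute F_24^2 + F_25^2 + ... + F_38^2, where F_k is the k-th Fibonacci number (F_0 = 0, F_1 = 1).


There is a standard identity sum_{k=0}^{N} F_k^2 = F_N * F_{N+1} (proved inductively from the telescoping relation F_k^2 = F_k F_{k+1} - F_{k-1} F_k). Then
sum_{k=24}^{38} F_k^2 = F_38 F_39 - F_23 F_24.
Computing: F_38 = 39088169, F_39 = 63245986, F_23 = 28657, F_24 = 46368.
Sum = 39088169 * 63245986 - 28657 * 46368 = 2472168460571858.

2472168460571858


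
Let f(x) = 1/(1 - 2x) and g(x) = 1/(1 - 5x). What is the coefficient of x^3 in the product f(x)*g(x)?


The coefficient of x^n in f*g is the Cauchy product: sum_{k=0}^{n} a^k * b^(n-k).
With a=2, b=5, n=3:
sum_{k=0}^{3} 2^k * 5^(3-k)
= 203

203


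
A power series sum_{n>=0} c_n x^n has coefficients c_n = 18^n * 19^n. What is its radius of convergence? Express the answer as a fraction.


By the root test (Cauchy-Hadamard), the radius is R = 1 / limsup_n |c_n|^(1/n).
Here |c_n|^(1/n) = (18^n * 19^n)^(1/n) = 18 * 19 = 342 for all n.
So R = 1/342 = 1/342.

1/342


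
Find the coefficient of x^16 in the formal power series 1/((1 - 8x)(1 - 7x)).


By partial fractions or Cauchy convolution:
The coefficient equals sum_{k=0}^{16} 8^k * 7^(16-k).
= 2019169299698041

2019169299698041


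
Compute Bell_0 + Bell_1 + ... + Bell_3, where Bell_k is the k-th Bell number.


Recall Bell_k counts set partitions of a k-set (with Bell_0 = 1 by convention).
Bell_0 through Bell_3: 1, 1, 2, 5
Sum = 1 + 1 + 2 + 5 = 9.

9


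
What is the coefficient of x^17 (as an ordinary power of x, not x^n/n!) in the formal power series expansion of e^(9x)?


The exponential series is e^y = sum_{k>=0} y^k / k!. Substituting y = 9x gives
e^(9x) = sum_{k>=0} 9^k x^k / k!.
So the coefficient of x^n is a^n/n! with a = 9, n = 17:
9^17 / 17! = 16677181699666569/355687428096000 = 22876792454961/487911424000

22876792454961/487911424000


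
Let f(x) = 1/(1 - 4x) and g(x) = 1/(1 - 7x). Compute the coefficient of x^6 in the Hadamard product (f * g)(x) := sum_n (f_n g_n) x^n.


f has coefficients f_k = 4^k and g has coefficients g_k = 7^k, so the Hadamard product has coefficient (f*g)_k = 4^k * 7^k = 28^k.
For k = 6: 28^6 = 481890304.

481890304


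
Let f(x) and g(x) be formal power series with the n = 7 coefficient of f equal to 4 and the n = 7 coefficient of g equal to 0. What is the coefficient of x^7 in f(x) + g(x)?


Addition of formal power series is termwise.
The coefficient of x^7 in f + g = 4 + 0
= 4

4


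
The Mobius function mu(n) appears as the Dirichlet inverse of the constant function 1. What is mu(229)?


229 = 229 (all distinct primes).
mu(229) = (-1)^1 = -1

-1


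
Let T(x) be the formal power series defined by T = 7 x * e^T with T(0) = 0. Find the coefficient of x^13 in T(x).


Apply the Lagrange inversion formula: if T = 7 x * phi(T) with phi(t) = e^t, then
[x^n] T = 7^n * (1/n) [t^(n-1)] phi(t)^n = 7^n * (1/n) [t^(n-1)] e^(n t) = 7^n * (1/n) * n^(n-1) / (n-1)! = 7^n * n^(n-1) / n!.
When c = 1 this is the Cayley count of rooted labeled trees on n vertices, divided by n!.
For n = 13: 7^13 * 13^12 / 13! = 96889010407 * 23298085122481/6227020800 = 24805806724123444820437/68428800.

24805806724123444820437/68428800


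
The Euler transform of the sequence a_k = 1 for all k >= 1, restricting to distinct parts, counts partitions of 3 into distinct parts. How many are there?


Partitions of 3 into distinct parts can be computed via generating function.
Product (1+x)(1+x^2)(1+x^3)...
The coefficient of x^3 = 2

2


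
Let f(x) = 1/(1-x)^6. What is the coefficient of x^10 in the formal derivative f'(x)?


Differentiate: d/dx [ 1/(1-x)^r ] = r / (1-x)^(r+1).
Here r = 6, so f'(x) = 6 / (1-x)^7.
The expansion of 1/(1-x)^(r+1) has coefficient of x^n equal to C(n+r, r).
So the coefficient of x^10 in f'(x) is
6 * C(16, 6) = 6 * 8008 = 48048

48048


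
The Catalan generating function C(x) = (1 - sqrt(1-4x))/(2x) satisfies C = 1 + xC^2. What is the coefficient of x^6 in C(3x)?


Substituting x -> 3x scales the n-th coefficient by 3^n, so [x^6] C(3x) = 3^6 * C_6.
C_6 = C(2*6, 6)/(7) = 924/7 = 132.
So 3^6 * 132 = 729 * 132 = 96228.

96228


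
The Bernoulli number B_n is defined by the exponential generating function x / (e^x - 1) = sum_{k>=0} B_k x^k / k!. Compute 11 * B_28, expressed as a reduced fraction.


Bernoulli numbers can also be computed recursively via B_0 = 1 and sum_{j=0}^{m} C(m+1, j) B_j = 0 for m >= 1. Odd-index Bernoulli numbers vanish for k >= 3.
Computing B_28 = -23749461029/870, so 11 * B_28 = 11 * -23749461029/870 = -261244071319/870.

-261244071319/870


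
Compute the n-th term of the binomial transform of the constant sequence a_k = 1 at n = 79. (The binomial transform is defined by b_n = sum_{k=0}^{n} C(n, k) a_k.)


With a_k = 1 for all k, b_n = sum_{k=0}^{n} C(n, k) = 2^n by the binomial theorem.
For n = 79: 2^79 = 604462909807314587353088.

604462909807314587353088


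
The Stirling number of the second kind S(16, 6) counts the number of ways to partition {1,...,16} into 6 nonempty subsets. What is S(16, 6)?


Using the explicit formula S(n,k) = (1/k!) sum_{j=0}^{k} (-1)^(k-j) C(k,j) j^n:
S(16, 6) = 2734926558
Equivalently, S(n,k) is n! times the coefficient of x^n in the EGF (e^x - 1)^k / k!.

2734926558


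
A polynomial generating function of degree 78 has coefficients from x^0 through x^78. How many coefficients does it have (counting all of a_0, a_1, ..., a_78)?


A polynomial of degree 78 takes the form a_0 + a_1 x + ... + a_78 x^78.
The number of coefficients is 78 + 1 = 79.

79


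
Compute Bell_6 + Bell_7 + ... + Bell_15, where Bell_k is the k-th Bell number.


Recall Bell_k counts set partitions of a k-set (with Bell_0 = 1 by convention).
Bell_6 through Bell_15: 203, 877, 4140, 21147, 115975, 678570, 4213597, 27644437, 190899322, 1382958545
Sum = 203 + 877 + 4140 + 21147 + 115975 + 678570 + 4213597 + 27644437 + 190899322 + 1382958545 = 1606536813.

1606536813


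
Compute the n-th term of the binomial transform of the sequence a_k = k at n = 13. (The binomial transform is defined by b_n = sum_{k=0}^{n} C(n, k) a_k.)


With a_k = k, b_n = sum_{k=0}^{n} C(n, k) k. Using k * C(n, k) = n * C(n-1, k-1) gives b_n = n * sum_{k>=1} C(n-1, k-1) = n * 2^(n-1).
For n = 13: 13 * 2^12 = 13 * 4096 = 53248.

53248


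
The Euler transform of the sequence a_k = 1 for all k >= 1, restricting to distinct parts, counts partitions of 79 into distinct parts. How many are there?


Partitions of 79 into distinct parts can be computed via generating function.
Product (1+x)(1+x^2)(1+x^3)...
The coefficient of x^79 = 70488

70488


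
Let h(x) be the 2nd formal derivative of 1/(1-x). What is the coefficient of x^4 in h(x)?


Differentiating 2 times: d^2/dx^2 [1/(1-x)] = 2!/(1-x)^3.
The expansion 1/(1-x)^3 = sum_{k>=0} C(k+2, 2) x^k, so the coefficient of x^n in 2!/(1-x)^3 is 2! * C(n+2, 2).
For n = 4: 2 * C(6, 2) = 2 * 15 = 30

30


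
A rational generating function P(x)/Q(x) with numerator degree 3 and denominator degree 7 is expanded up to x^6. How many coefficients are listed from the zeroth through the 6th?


Expanding up to x^6 gives the coefficients for x^0, x^1, ..., x^6.
That is 6 + 1 = 7 coefficients in total.

7


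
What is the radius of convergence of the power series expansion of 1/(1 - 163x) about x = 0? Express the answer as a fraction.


Expanding 1/(1 - 163x) = sum_{k>=0} 163^k x^k, the series converges when |163x| < 1, i.e., |x| < 1/163.
So the radius of convergence is 1/163 = 1/163.

1/163


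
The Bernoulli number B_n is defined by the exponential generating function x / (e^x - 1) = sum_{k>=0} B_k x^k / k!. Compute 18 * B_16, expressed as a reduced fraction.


Bernoulli numbers can also be computed recursively via B_0 = 1 and sum_{j=0}^{m} C(m+1, j) B_j = 0 for m >= 1. Odd-index Bernoulli numbers vanish for k >= 3.
Computing B_16 = -3617/510, so 18 * B_16 = 18 * -3617/510 = -10851/85.

-10851/85


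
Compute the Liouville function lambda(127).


The Liouville function is lambda(k) = (-1)^Omega(k), where Omega(k) counts the prime factors of k with multiplicity.
Factoring: 127 = 127, so Omega(127) = 1.
lambda(127) = (-1)^1 = -1.

-1


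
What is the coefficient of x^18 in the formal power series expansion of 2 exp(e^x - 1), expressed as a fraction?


exp(e^x - 1) is the exponential generating function for the Bell numbers Bell_k: exp(e^x - 1) = sum_{k>=0} Bell_k x^k / k!.
So the coefficient of x^18 in 2 exp(e^x - 1) is 2 Bell_18 / 18!.
Computing: Bell_18 = 682076806159 and 18! = 6402373705728000, giving
2 * 682076806159/6402373705728000 = 97439543737/457312407552000.

97439543737/457312407552000


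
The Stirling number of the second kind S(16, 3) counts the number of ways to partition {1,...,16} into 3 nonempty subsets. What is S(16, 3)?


Using the explicit formula S(n,k) = (1/k!) sum_{j=0}^{k} (-1)^(k-j) C(k,j) j^n:
S(16, 3) = 7141686
Equivalently, S(n,k) is n! times the coefficient of x^n in the EGF (e^x - 1)^k / k!.

7141686


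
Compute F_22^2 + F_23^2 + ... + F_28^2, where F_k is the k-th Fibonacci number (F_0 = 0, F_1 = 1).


There is a standard identity sum_{k=0}^{N} F_k^2 = F_N * F_{N+1} (proved inductively from the telescoping relation F_k^2 = F_k F_{k+1} - F_{k-1} F_k). Then
sum_{k=22}^{28} F_k^2 = F_28 F_29 - F_21 F_22.
Computing: F_28 = 317811, F_29 = 514229, F_21 = 10946, F_22 = 17711.
Sum = 317811 * 514229 - 10946 * 17711 = 163233768113.

163233768113


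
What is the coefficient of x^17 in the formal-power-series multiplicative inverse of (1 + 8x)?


The inverse is 1/(1 + 8x). Apply the geometric identity 1/(1 - y) = sum_{k>=0} y^k with y = -8x:
1/(1 + 8x) = sum_{k>=0} (-8)^k x^k.
So the coefficient of x^17 is (-8)^17 = -2251799813685248.

-2251799813685248


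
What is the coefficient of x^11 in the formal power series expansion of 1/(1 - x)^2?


The expansion 1/(1 - x)^r = sum_{k>=0} C(k + r - 1, r - 1) x^k follows from the multiset / negative-binomial theorem (or from repeated differentiation of the geometric series).
For r = 2 and k = 11:
C(12, 1) = 479001600 / (1 * 39916800) = 12.

12


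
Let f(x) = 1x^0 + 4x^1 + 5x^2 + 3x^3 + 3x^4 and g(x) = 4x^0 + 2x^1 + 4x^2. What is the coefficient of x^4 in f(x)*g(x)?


Cauchy product at x^4:
5*4 + 3*2 + 3*4
= 38

38


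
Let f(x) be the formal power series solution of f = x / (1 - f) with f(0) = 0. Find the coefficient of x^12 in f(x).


Apply Lagrange inversion: f = x * phi(f) with phi(t) = 1/(1 - t), so
[x^n] f = (1/n) [t^(n-1)] phi(t)^n = (1/n) [t^(n-1)] (1 - t)^(-n) = (1/n) C(2n - 2, n - 1) = C_{n-1}.
For n = 12: C_11 = C(22, 11) / 12 = 705432/12 = 58786 = 58786.

58786


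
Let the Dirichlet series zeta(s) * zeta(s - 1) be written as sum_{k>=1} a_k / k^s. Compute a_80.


Convolution gives a_k = sum_{d | k} d * 1 = sum_{d | k} d = sigma(k), the sum of positive divisors of k.
For k = 80, the divisors are 1, 2, 4, 5, 8, 10, 16, 20, 40, 80, so
sigma(80) = 1 + 2 + 4 + 5 + 8 + 10 + 16 + 20 + 40 + 80 = 186.

186


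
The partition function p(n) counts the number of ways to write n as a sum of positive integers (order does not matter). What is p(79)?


Using the generating function prod_{k>=1} 1/(1-x^k), we compute p(79).
By dynamic programming over parts 1 through 79:
p(79) = 13848650

13848650


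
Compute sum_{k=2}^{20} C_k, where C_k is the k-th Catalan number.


C_2 through C_20: 2, 5, 14, 42, 132, 429, 1430, 4862, 16796, 58786, 208012, 742900, 2674440, 9694845, 35357670, 129644790, 477638700, 1767263190, 6564120420
Sum = 2 + 5 + 14 + 42 + 132 + 429 + 1430 + 4862 + 16796 + 58786 + 208012 + 742900 + 2674440 + 9694845 + 35357670 + 129644790 + 477638700 + 1767263190 + 6564120420
= 8987427465

8987427465


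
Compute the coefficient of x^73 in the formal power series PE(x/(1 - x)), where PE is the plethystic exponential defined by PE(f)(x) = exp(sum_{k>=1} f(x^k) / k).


For f(x) = x/(1 - x) we have
sum_{k>=1} f(x^k) / k = sum_{k>=1} (1/k) * x^k / (1 - x^k) = sum_{k, m >= 1} x^(k m) / k,
which after exponentiating simplifies to
PE(x/(1 - x)) = prod_{k>=1} 1 / (1 - x^k).
This is the generating function for the partition function p(n), so the coefficient of x^73 is p(73).
Computing p(73) by dynamic programming over parts 1, 2, ..., 73: p(73) = 6185689.

6185689


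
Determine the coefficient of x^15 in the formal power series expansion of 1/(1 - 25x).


The geometric series identity gives 1/(1 - c x) = sum_{k>=0} c^k x^k, so the coefficient of x^k is c^k.
Here c = 25 and k = 15.
Computing: 25^15 = 931322574615478515625

931322574615478515625


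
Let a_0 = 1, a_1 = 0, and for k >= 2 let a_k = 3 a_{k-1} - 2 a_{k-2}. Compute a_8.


Iterating the recurrence forward:
a_0 = 1
a_1 = 0
a_2 = 3*0 - 2*1 = -2
a_3 = 3*-2 - 2*0 = -6
a_4 = 3*-6 - 2*-2 = -14
a_5 = 3*-14 - 2*-6 = -30
a_6 = 3*-30 - 2*-14 = -62
a_7 = 3*-62 - 2*-30 = -126
a_8 = 3*-126 - 2*-62 = -254
So a_8 = -254.

-254


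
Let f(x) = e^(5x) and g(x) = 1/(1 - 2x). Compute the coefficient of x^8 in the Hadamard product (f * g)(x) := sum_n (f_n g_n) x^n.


Expanding: f_k = 5^k/k! (from e^(5x)) and g_k = 2^k (from 1/(1 - 2x)). So the Hadamard coefficient (f * g)_k = 5^k 2^k / k! = (10)^k / k!.
For k = 8: 10^8/8! = 100000000/40320 = 156250/63.

156250/63


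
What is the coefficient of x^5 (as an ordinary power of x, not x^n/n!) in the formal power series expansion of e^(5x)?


The exponential series is e^y = sum_{k>=0} y^k / k!. Substituting y = 5x gives
e^(5x) = sum_{k>=0} 5^k x^k / k!.
So the coefficient of x^n is a^n/n! with a = 5, n = 5:
5^5 / 5! = 3125/120 = 625/24

625/24


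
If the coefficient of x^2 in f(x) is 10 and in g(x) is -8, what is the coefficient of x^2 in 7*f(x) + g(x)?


Scalar multiplication scales coefficients: 7 * 10 = 70.
Then add the g coefficient: 70 + -8
= 62

62


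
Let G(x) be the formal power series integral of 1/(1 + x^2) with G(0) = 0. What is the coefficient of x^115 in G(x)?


1/(1 + x^2) = sum_{j>=0} (-1)^j x^(2j). Integrating termwise with G(0) = 0:
G(x) = sum_{j>=0} (-1)^j x^(2j+1) / (2j+1) = arctan(x).
Only odd powers are nonzero. For x^115 write 115 = 2*57 + 1, giving
(-1)^57 / 115 = -1/115 = -1/115.

-1/115


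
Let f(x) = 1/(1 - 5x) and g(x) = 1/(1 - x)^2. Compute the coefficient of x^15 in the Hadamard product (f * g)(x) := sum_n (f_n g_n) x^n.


f has coefficients f_k = 5^k. For g = 1/(1 - x)^2 the coefficient is g_k = C(k + 1, 1) = k + 1. The Hadamard coefficient is (f * g)_k = 5^k * (k + 1).
For k = 15: 5^15 * 16 = 30517578125 * 16 = 488281250000.

488281250000


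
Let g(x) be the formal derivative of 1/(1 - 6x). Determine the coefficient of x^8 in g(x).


Differentiate termwise: d/dx sum_{k>=0} 6^k x^k = sum_{k>=1} k 6^k x^(k-1) = sum_{j>=0} (j+1) 6^(j+1) x^j.
Equivalently, d/dx [1/(1 - 6x)] = 6/(1 - 6x)^2.
For j = 8: 9 * 6^9 = 9 * 10077696 = 90699264.

90699264


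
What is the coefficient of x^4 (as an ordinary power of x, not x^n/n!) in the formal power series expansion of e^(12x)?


The exponential series is e^y = sum_{k>=0} y^k / k!. Substituting y = 12x gives
e^(12x) = sum_{k>=0} 12^k x^k / k!.
So the coefficient of x^n is a^n/n! with a = 12, n = 4:
12^4 / 4! = 20736/24 = 864

864


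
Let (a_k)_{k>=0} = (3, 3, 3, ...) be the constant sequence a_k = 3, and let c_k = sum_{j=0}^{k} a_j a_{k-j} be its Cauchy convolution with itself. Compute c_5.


Since a_j = 3 for all j >= 0, the convolution sum becomes
c_k = sum_{j=0}^{k} 3 * 3 = 9 * (k + 1).
Equivalently, the generating function of (a_k) is 3/(1 - x) and its square is 9/(1 - x)^2 = sum_{k>=0} 9(k + 1) x^k.
For k = 5: 9 * 6 = 54.

54


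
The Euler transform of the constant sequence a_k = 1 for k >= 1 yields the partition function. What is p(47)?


The Euler transform converts the sequence a_k = 1 into the number of integer partitions.
Using the recurrence or dynamic programming:
p(47) = 124754

124754


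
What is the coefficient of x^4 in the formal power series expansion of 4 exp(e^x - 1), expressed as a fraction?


exp(e^x - 1) is the exponential generating function for the Bell numbers Bell_k: exp(e^x - 1) = sum_{k>=0} Bell_k x^k / k!.
So the coefficient of x^4 in 4 exp(e^x - 1) is 4 Bell_4 / 4!.
Computing: Bell_4 = 15 and 4! = 24, giving
4 * 15/24 = 5/2.

5/2


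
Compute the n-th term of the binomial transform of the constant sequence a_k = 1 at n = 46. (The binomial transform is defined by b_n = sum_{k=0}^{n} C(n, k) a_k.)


With a_k = 1 for all k, b_n = sum_{k=0}^{n} C(n, k) = 2^n by the binomial theorem.
For n = 46: 2^46 = 70368744177664.

70368744177664


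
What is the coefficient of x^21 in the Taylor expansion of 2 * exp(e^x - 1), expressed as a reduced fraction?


exp(e^x - 1) = sum_{k>=0} Bell_k x^k / k!, where Bell_k is the k-th Bell number.
So the coefficient of x^21 is 2 * Bell_21 / 21!.
Computing: Bell_21 = 474869816156751 and 21! = 51090942171709440000, giving
2 * 474869816156751/51090942171709440000 = 158289938718917/8515157028618240000.

158289938718917/8515157028618240000


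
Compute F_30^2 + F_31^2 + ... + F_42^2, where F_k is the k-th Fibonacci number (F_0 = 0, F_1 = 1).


There is a standard identity sum_{k=0}^{N} F_k^2 = F_N * F_{N+1} (proved inductively from the telescoping relation F_k^2 = F_k F_{k+1} - F_{k-1} F_k). Then
sum_{k=30}^{42} F_k^2 = F_42 F_43 - F_29 F_30.
Computing: F_42 = 267914296, F_43 = 433494437, F_29 = 514229, F_30 = 832040.
Sum = 267914296 * 433494437 - 514229 * 832040 = 116138929049674192.

116138929049674192


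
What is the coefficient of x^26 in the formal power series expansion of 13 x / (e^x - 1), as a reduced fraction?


The exponential generating function for Bernoulli numbers is
x / (e^x - 1) = sum_{k>=0} B_k x^k / k!.
So the coefficient of x^26 in 13 x / (e^x - 1) is 13 B_26 / 26!.
Computing: B_26 = 8553103/6, 26! = 403291461126605635584000000, giving
13 * 8553103/6 / 403291461126605635584000000 = 657931/14318040039997833216000000.

657931/14318040039997833216000000


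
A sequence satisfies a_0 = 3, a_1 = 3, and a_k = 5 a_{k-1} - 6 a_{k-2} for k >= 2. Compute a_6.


The characteristic equation is t^2 - 5 t + 6 = 0, with roots r_1 = 3 and r_2 = 2 (so c_1 = r_1 + r_2, c_2 = -r_1 r_2 as required).
One can use the closed form a_n = A r_1^n + B r_2^n, but direct iteration is more reliable:
a_0 = 3, a_1 = 3, a_2 = -3, a_3 = -33, a_4 = -147, a_5 = -537, a_6 = -1803.
So a_6 = -1803.

-1803


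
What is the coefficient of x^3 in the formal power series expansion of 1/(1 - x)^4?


The expansion 1/(1 - x)^r = sum_{k>=0} C(k + r - 1, r - 1) x^k follows from the multiset / negative-binomial theorem (or from repeated differentiation of the geometric series).
For r = 4 and k = 3:
C(6, 3) = 720 / (6 * 6) = 20.

20


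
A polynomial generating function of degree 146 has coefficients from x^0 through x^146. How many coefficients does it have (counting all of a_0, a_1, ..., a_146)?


A polynomial of degree 146 takes the form a_0 + a_1 x + ... + a_146 x^146.
The number of coefficients is 146 + 1 = 147.

147


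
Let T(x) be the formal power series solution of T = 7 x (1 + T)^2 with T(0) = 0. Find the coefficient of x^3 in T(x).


Apply the Lagrange inversion formula: if T = 7 x * phi(T) with phi(t) = (1 + t)^2, then [x^n] T = 7^n * (1/n) [t^(n-1)] phi(t)^n = 7^n * (1/n) [t^(n-1)] (1 + t)^(2n) = 7^n * (1/n) C(2n, n-1).
Using the identity C(2n, n-1) = C(2n, n) * n / (n+1), the unscaled factor equals C(2n, n) / (n+1) = C_n, the n-th Catalan number.
For n = 3: C_3 = C(6, 3) / 4 = 20/4 = 5.
With the 7^3 = 343 factor, the coefficient is 343 * 5 = 1715.

1715


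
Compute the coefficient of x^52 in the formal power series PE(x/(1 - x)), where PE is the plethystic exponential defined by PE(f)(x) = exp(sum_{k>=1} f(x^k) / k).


For f(x) = x/(1 - x) we have
sum_{k>=1} f(x^k) / k = sum_{k>=1} (1/k) * x^k / (1 - x^k) = sum_{k, m >= 1} x^(k m) / k,
which after exponentiating simplifies to
PE(x/(1 - x)) = prod_{k>=1} 1 / (1 - x^k).
This is the generating function for the partition function p(n), so the coefficient of x^52 is p(52).
Computing p(52) by dynamic programming over parts 1, 2, ..., 52: p(52) = 281589.

281589


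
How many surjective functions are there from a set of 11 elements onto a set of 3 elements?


By inclusion-exclusion on which target elements are missed, the number of surjections from an n-set onto a k-set is
surj(n, k) = sum_{j=0}^{k} (-1)^j C(k, j) (k - j)^n.
Equivalently surj(n, k) = k! * S(n, k), where S(n, k) is the Stirling number of the second kind.
For n = 11, k = 3:
S(11, 3) = 28501, so
surj = 3! * 28501 = 6 * 28501 = 171006.

171006


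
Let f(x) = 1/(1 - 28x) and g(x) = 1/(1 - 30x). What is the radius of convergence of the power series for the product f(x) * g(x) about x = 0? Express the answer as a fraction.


The radius of 1/(1 - 28x) is 1/28 (nearest singularity at x = 1/28), and the radius of 1/(1 - 30x) is 1/30.
The product f(x)*g(x) = 1/((1 - 28x)(1 - 30x)) has singularities at both 1/28 and 1/30, so its radius of convergence is the distance to the nearest one:
min(1/28, 1/30) = 1/30.

1/30


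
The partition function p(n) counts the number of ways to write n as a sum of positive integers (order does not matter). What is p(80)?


Using the generating function prod_{k>=1} 1/(1-x^k), we compute p(80).
By dynamic programming over parts 1 through 80:
p(80) = 15796476

15796476


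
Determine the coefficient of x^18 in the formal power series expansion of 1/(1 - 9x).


The geometric series identity gives 1/(1 - c x) = sum_{k>=0} c^k x^k, so the coefficient of x^k is c^k.
Here c = 9 and k = 18.
Computing: 9^18 = 150094635296999121

150094635296999121


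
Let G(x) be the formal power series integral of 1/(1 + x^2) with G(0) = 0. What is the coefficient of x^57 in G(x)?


1/(1 + x^2) = sum_{j>=0} (-1)^j x^(2j). Integrating termwise with G(0) = 0:
G(x) = sum_{j>=0} (-1)^j x^(2j+1) / (2j+1) = arctan(x).
Only odd powers are nonzero. For x^57 write 57 = 2*28 + 1, giving
(-1)^28 / 57 = 1/57 = 1/57.

1/57


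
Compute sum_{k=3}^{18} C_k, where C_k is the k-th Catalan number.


C_3 through C_18: 5, 14, 42, 132, 429, 1430, 4862, 16796, 58786, 208012, 742900, 2674440, 9694845, 35357670, 129644790, 477638700
Sum = 5 + 14 + 42 + 132 + 429 + 1430 + 4862 + 16796 + 58786 + 208012 + 742900 + 2674440 + 9694845 + 35357670 + 129644790 + 477638700
= 656043853

656043853


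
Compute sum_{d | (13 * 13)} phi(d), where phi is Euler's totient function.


First, 13 * 13 = 169. One classical identity is sum_{d | n} phi(d) = n (each k in [1, n] has a unique gcd with n, and among the k's with gcd(k, n) = n/d there are phi(d) of them). So the sum equals 169. We also verify directly:
Divisors of 169: 1, 13, 169.
phi values: 1, 12, 156.
Sum = 169.

169


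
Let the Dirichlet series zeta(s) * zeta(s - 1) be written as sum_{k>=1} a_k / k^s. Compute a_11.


Convolution gives a_k = sum_{d | k} d * 1 = sum_{d | k} d = sigma(k), the sum of positive divisors of k.
For k = 11, the divisors are 1, 11, so
sigma(11) = 1 + 11 = 12.

12


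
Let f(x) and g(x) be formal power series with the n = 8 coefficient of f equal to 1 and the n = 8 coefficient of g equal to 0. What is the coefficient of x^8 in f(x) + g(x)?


Addition of formal power series is termwise.
The coefficient of x^8 in f + g = 1 + 0
= 1

1


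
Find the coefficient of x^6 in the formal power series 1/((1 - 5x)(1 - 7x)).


By partial fractions or Cauchy convolution:
The coefficient equals sum_{k=0}^{6} 5^k * 7^(6-k).
= 372709

372709


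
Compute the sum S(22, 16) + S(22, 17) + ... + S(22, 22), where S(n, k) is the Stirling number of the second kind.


By definition, S(n, k) counts partitions of an n-set into exactly k nonempty blocks.
Computing row n = 22 for k = 16..22:
S(22, k): 26046574004, 1404142047, 53374629, 1389850, 23485, 231, 1
Sum = 27505504247.

27505504247


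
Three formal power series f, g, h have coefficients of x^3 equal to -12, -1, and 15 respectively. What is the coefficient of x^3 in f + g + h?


Series addition is componentwise:
-12 + -1 + 15
= 2

2


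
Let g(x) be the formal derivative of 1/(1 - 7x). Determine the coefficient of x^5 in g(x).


Differentiate termwise: d/dx sum_{k>=0} 7^k x^k = sum_{k>=1} k 7^k x^(k-1) = sum_{j>=0} (j+1) 7^(j+1) x^j.
Equivalently, d/dx [1/(1 - 7x)] = 7/(1 - 7x)^2.
For j = 5: 6 * 7^6 = 6 * 117649 = 705894.

705894


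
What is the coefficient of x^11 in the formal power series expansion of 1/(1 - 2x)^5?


The general identity 1/(1 - c x)^r = sum_{k>=0} c^k C(k + r - 1, r - 1) x^k follows by substituting y = c x into 1/(1 - y)^r = sum_{k>=0} C(k + r - 1, r - 1) y^k.
For c = 2, r = 5, k = 11:
2^11 * C(15, 4) = 2048 * 1365 = 2795520.

2795520


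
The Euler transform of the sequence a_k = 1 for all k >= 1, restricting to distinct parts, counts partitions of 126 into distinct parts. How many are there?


Partitions of 126 into distinct parts can be computed via generating function.
Product (1+x)(1+x^2)(1+x^3)...
The coefficient of x^126 = 3457027

3457027


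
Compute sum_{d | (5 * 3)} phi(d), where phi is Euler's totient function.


First, 5 * 3 = 15. One classical identity is sum_{d | n} phi(d) = n (each k in [1, n] has a unique gcd with n, and among the k's with gcd(k, n) = n/d there are phi(d) of them). So the sum equals 15. We also verify directly:
Divisors of 15: 1, 3, 5, 15.
phi values: 1, 2, 4, 8.
Sum = 15.

15


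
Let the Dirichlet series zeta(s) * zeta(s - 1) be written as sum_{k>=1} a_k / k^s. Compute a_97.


Convolution gives a_k = sum_{d | k} d * 1 = sum_{d | k} d = sigma(k), the sum of positive divisors of k.
For k = 97, the divisors are 1, 97, so
sigma(97) = 1 + 97 = 98.

98


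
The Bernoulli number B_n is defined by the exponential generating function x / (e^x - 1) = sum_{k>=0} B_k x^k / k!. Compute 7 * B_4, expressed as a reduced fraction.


Bernoulli numbers can also be computed recursively via B_0 = 1 and sum_{j=0}^{m} C(m+1, j) B_j = 0 for m >= 1. Odd-index Bernoulli numbers vanish for k >= 3.
Computing B_4 = -1/30, so 7 * B_4 = 7 * -1/30 = -7/30.

-7/30


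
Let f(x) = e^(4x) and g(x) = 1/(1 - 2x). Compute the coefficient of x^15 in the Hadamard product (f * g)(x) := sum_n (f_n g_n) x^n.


Expanding: f_k = 4^k/k! (from e^(4x)) and g_k = 2^k (from 1/(1 - 2x)). So the Hadamard coefficient (f * g)_k = 4^k 2^k / k! = (8)^k / k!.
For k = 15: 8^15/15! = 35184372088832/1307674368000 = 17179869184/638512875.

17179869184/638512875


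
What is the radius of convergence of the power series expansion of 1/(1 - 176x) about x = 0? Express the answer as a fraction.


Expanding 1/(1 - 176x) = sum_{k>=0} 176^k x^k, the series converges when |176x| < 1, i.e., |x| < 1/176.
So the radius of convergence is 1/176 = 1/176.

1/176


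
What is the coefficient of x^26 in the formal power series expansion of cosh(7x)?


The Maclaurin series is cosh(t) = sum_{m>=0} t^(2m) / (2m)!, so substituting t = 7x, only even powers of x are nonzero, with coefficient of x^(2m) equal to 7^(2m) / (2m)!.
For x^26 the coefficient is 7^26/26! = 9387480337647754305649/403291461126605635584000000 = 27368747340080916343/1175776854596517888000000.

27368747340080916343/1175776854596517888000000


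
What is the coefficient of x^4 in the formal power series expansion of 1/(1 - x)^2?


The negative binomial / multiset identity is
1/(1 - x)^r = sum_{k>=0} C(k + r - 1, r - 1) x^k.
Here r = 2 and k = 4, so the coefficient is
C(4 + 1, 1) = C(5, 1)
= 5

5


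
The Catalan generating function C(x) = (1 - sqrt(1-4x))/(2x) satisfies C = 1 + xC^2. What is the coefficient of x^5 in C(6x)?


Substituting x -> 6x scales the n-th coefficient by 6^n, so [x^5] C(6x) = 6^5 * C_5.
C_5 = C(2*5, 5)/(6) = 252/6 = 42.
So 6^5 * 42 = 7776 * 42 = 326592.

326592


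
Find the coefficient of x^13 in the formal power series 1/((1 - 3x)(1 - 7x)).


By partial fractions or Cauchy convolution:
The coefficient equals sum_{k=0}^{13} 3^k * 7^(13-k).
= 169554572470

169554572470


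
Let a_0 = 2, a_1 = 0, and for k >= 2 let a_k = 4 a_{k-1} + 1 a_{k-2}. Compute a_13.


Iterating the recurrence forward:
a_0 = 2
a_1 = 0
a_2 = 4*0 + 1*2 = 2
a_3 = 4*2 + 1*0 = 8
a_4 = 4*8 + 1*2 = 34
a_5 = 4*34 + 1*8 = 144
a_6 = 4*144 + 1*34 = 610
a_7 = 4*610 + 1*144 = 2584
a_8 = 4*2584 + 1*610 = 10946
a_9 = 4*10946 + 1*2584 = 46368
a_10 = 4*46368 + 1*10946 = 196418
a_11 = 4*196418 + 1*46368 = 832040
a_12 = 4*832040 + 1*196418 = 3524578
a_13 = 4*3524578 + 1*832040 = 14930352
So a_13 = 14930352.

14930352


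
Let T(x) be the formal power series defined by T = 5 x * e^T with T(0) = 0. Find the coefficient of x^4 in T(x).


Apply the Lagrange inversion formula: if T = 5 x * phi(T) with phi(t) = e^t, then
[x^n] T = 5^n * (1/n) [t^(n-1)] phi(t)^n = 5^n * (1/n) [t^(n-1)] e^(n t) = 5^n * (1/n) * n^(n-1) / (n-1)! = 5^n * n^(n-1) / n!.
When c = 1 this is the Cayley count of rooted labeled trees on n vertices, divided by n!.
For n = 4: 5^4 * 4^3 / 4! = 625 * 64/24 = 5000/3.

5000/3


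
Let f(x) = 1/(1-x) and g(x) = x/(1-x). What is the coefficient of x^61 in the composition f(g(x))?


First simplify the composition: f(g(x)) = 1/(1 - x/(1-x)) = (1-x)/((1-x) - x) = (1-x)/(1-2x).
Now extract the coefficient. Write (1-x)/(1-2x) = 1/(1-2x) - x/(1-2x).
The coefficient of x^n in 1/(1-2x) is 2^n, and in x/(1-2x) is 2^(n-1) (for n >= 1).
So the coefficient of x^61 is 2^61 - 2^60 = 2305843009213693952 - 1152921504606846976 = 1152921504606846976.

1152921504606846976


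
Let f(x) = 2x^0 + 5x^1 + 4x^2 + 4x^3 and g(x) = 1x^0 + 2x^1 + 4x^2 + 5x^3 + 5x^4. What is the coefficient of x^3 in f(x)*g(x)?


Cauchy product at x^3:
2*5 + 5*4 + 4*2 + 4*1
= 42

42


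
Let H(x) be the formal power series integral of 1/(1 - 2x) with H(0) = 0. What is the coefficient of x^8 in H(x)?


1/(1 - 2x) = sum_{k>=0} 2^k x^k. Integrating termwise with H(0) = 0:
H(x) = sum_{k>=0} 2^k x^(k+1) / (k+1) = sum_{m>=1} 2^(m-1) x^m / m.
For m = 8: 2^7/8 = 128/8 = 16.

16


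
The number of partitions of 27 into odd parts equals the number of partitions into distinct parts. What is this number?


Computing partitions of 27 into odd parts (1, 3, 5, ...):
Using the generating function prod_{k>=0} 1/(1-x^(2k+1)),
the count is 192

192


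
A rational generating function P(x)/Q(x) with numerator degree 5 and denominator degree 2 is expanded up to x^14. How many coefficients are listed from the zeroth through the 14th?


Expanding up to x^14 gives the coefficients for x^0, x^1, ..., x^14.
That is 14 + 1 = 15 coefficients in total.

15


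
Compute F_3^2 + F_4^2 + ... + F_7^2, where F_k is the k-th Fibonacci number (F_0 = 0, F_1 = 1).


There is a standard identity sum_{k=0}^{N} F_k^2 = F_N * F_{N+1} (proved inductively from the telescoping relation F_k^2 = F_k F_{k+1} - F_{k-1} F_k). Then
sum_{k=3}^{7} F_k^2 = F_7 F_8 - F_2 F_3.
Computing: F_7 = 13, F_8 = 21, F_2 = 1, F_3 = 2.
Sum = 13 * 21 - 1 * 2 = 271.

271


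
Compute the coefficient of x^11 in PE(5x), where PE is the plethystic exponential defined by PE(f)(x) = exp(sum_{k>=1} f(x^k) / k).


With f(x) = 5x, the exponent is sum_{k>=1} 5 x^k / k = 5 * (-ln(1 - x)). Exponentiating:
PE(5x) = exp(-5 ln(1 - x)) = 1/(1 - x)^5.
By the negative binomial expansion, [x^n] 1/(1 - x)^5 = C(n + 4, 4).
For n = 11: C(15, 4) = 1365.

1365


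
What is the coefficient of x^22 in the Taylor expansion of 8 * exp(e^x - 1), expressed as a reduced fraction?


exp(e^x - 1) = sum_{k>=0} Bell_k x^k / k!, where Bell_k is the k-th Bell number.
So the coefficient of x^22 is 8 * Bell_22 / 22!.
Computing: Bell_22 = 4506715738447323 and 22! = 1124000727777607680000, giving
8 * 4506715738447323/1124000727777607680000 = 88366975263673/2754903744552960000.

88366975263673/2754903744552960000


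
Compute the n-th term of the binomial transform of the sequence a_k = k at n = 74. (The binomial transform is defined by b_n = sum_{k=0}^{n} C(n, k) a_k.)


With a_k = k, b_n = sum_{k=0}^{n} C(n, k) k. Using k * C(n, k) = n * C(n-1, k-1) gives b_n = n * sum_{k>=1} C(n-1, k-1) = n * 2^(n-1).
For n = 74: 74 * 2^73 = 74 * 9444732965739290427392 = 698910239464707491627008.

698910239464707491627008


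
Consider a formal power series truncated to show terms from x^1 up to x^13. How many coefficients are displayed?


From x^1 to x^13 inclusive, the count is 13 - 1 + 1 = 13.

13


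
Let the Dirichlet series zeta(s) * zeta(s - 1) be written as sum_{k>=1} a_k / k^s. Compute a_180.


Convolution gives a_k = sum_{d | k} d * 1 = sum_{d | k} d = sigma(k), the sum of positive divisors of k.
For k = 180, the divisors are 1, 2, 3, 4, 5, 6, 9, 10, 12, 15, 18, 20, 30, 36, 45, 60, 90, 180, so
sigma(180) = 1 + 2 + 3 + 4 + 5 + 6 + 9 + 10 + 12 + 15 + 18 + 20 + 30 + 36 + 45 + 60 + 90 + 180 = 546.

546


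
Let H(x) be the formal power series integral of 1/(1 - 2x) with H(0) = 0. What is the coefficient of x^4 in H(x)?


1/(1 - 2x) = sum_{k>=0} 2^k x^k. Integrating termwise with H(0) = 0:
H(x) = sum_{k>=0} 2^k x^(k+1) / (k+1) = sum_{m>=1} 2^(m-1) x^m / m.
For m = 4: 2^3/4 = 8/4 = 2.

2


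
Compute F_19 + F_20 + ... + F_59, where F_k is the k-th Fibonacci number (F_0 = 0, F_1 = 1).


Use the identity sum_{k=0}^{N} F_k = F_{N+2} - 1 (which follows from F_{k+2} - F_{k+1} = F_k). Then
sum_{k=19}^{59} F_k = (F_{61} - 1) - (F_{20} - 1) = F_{61} - F_{20}.
Computing: F_{61} = 2504730781961, F_{20} = 6765, so
Sum = 2504730781961 - 6765 = 2504730775196.

2504730775196


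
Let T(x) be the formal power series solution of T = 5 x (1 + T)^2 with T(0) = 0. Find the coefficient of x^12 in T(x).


Apply the Lagrange inversion formula: if T = 5 x * phi(T) with phi(t) = (1 + t)^2, then [x^n] T = 5^n * (1/n) [t^(n-1)] phi(t)^n = 5^n * (1/n) [t^(n-1)] (1 + t)^(2n) = 5^n * (1/n) C(2n, n-1).
Using the identity C(2n, n-1) = C(2n, n) * n / (n+1), the unscaled factor equals C(2n, n) / (n+1) = C_n, the n-th Catalan number.
For n = 12: C_12 = C(24, 12) / 13 = 2704156/13 = 208012.
With the 5^12 = 244140625 factor, the coefficient is 244140625 * 208012 = 50784179687500.

50784179687500
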